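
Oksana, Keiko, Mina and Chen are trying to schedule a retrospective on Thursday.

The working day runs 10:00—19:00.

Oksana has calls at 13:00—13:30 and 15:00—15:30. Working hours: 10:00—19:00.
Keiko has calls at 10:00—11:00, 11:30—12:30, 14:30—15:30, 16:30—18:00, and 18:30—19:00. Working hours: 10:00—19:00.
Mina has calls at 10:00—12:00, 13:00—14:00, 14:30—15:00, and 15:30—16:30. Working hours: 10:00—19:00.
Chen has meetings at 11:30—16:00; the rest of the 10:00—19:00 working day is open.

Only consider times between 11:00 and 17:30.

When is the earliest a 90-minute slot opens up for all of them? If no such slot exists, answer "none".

none

Oksana free within 10:00–19:00: 10:00–13:00, 13:30–15:00, 15:30–19:00.
Keiko free within 10:00–19:00: 11:00–11:30, 12:30–14:30, 15:30–16:30, 18:00–18:30.
Mina free within 10:00–19:00: 12:00–13:00, 14:00–14:30, 15:00–15:30, 16:30–19:00.
Chen free within 10:00–19:00: 10:00–11:30, 16:00–19:00.
Oksana ∩ Keiko: 11:00–11:30, 12:30–13:00, 13:30–14:30, 15:30–16:30, 18:00–18:30.
Oksana ∩ Keiko ∩ Mina: 12:30–13:00, 14:00–14:30, 18:00–18:30.
Oksana ∩ Keiko ∩ Mina ∩ Chen: 18:00–18:30.
Restricted to 11:00–17:30: (none).
Windows ≥ 90 min: (none).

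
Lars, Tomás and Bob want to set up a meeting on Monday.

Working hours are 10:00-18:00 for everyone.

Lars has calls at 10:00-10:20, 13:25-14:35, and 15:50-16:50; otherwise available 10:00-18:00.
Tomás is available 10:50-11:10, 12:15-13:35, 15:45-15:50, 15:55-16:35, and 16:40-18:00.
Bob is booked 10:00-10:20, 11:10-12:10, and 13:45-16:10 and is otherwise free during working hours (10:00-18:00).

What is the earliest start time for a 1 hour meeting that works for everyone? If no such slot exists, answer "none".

12:15

Lars free within 10:00–18:00: 10:20–13:25, 14:35–15:50, 16:50–18:00.
Bob free within 10:00–18:00: 10:20–11:10, 12:10–13:45, 16:10–18:00.
Lars ∩ Tomás: 10:50–11:10, 12:15–13:25, 15:45–15:50, 16:50–18:00.
Lars ∩ Tomás ∩ Bob: 10:50–11:10, 12:15–13:25, 16:50–18:00.
Windows ≥ 60 min: 12:15–13:25, 16:50–18:00.
Earliest such window starts at 12:15.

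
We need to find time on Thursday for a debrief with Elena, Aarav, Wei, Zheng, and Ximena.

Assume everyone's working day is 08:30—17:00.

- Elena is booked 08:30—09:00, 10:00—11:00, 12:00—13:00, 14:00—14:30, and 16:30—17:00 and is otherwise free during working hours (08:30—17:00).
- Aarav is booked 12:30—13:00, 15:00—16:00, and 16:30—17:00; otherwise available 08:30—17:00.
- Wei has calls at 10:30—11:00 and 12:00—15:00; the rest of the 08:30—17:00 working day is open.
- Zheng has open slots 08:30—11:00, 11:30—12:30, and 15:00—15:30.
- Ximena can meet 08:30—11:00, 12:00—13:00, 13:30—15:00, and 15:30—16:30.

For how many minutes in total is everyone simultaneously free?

Elena free within 08:30–17:00: 09:00–10:00, 11:00–12:00, 13:00–14:00, 14:30–16:30.
Aarav free within 08:30–17:00: 08:30–12:30, 13:00–15:00, 16:00–16:30.
Wei free within 08:30–17:00: 08:30–10:30, 11:00–12:00, 15:00–17:00.
Elena ∩ Aarav: 09:00–10:00, 11:00–12:00, 13:00–14:00, 14:30–15:00, 16:00–16:30.
Elena ∩ Aarav ∩ Wei: 09:00–10:00, 11:00–12:00, 16:00–16:30.
Elena ∩ Aarav ∩ Wei ∩ Zheng: 09:00–10:00, 11:30–12:00.
Elena ∩ Aarav ∩ Wei ∩ Zheng ∩ Ximena: 09:00–10:00.
Total common minutes: 60.

60 minutes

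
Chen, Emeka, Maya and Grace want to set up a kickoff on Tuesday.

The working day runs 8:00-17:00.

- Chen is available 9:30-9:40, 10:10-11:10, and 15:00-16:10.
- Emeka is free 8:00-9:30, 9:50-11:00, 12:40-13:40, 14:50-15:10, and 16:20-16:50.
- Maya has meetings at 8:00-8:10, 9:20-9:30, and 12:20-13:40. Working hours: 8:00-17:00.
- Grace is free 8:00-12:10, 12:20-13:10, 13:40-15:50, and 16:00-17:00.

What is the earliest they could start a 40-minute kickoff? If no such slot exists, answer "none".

Maya free within 08:00–17:00: 08:10–09:20, 09:30–12:20, 13:40–17:00.
Chen ∩ Emeka: 10:10–11:00, 15:00–15:10.
Chen ∩ Emeka ∩ Maya: 10:10–11:00, 15:00–15:10.
Chen ∩ Emeka ∩ Maya ∩ Grace: 10:10–11:00, 15:00–15:10.
Windows ≥ 40 min: 10:10–11:00.
Earliest such window starts at 10:10.

10:10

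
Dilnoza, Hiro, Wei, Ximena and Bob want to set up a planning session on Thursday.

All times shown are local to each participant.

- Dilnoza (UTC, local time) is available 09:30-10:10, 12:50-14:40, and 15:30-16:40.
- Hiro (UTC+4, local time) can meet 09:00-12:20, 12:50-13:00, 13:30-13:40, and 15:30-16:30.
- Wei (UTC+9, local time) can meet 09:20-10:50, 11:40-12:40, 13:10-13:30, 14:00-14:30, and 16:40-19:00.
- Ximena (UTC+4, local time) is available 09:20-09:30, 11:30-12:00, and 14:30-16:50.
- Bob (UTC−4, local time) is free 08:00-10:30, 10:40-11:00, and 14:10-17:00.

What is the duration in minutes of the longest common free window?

0 minutes

Dilnoza → UTC: 09:30–10:10, 12:50–14:40, 15:30–16:40.
Hiro → UTC: 05:00–08:20, 08:50–09:00, 09:30–09:40, 11:30–12:30.
Wei → UTC: 00:20–01:50, 02:40–03:40, 04:10–04:30, 05:00–05:30, 07:40–10:00.
Ximena → UTC: 05:20–05:30, 07:30–08:00, 10:30–12:50.
Bob → UTC: 12:00–14:30, 14:40–15:00, 18:10–21:00.
Dilnoza ∩ Hiro: 09:30–09:40.
Dilnoza ∩ Hiro ∩ Wei: 09:30–09:40.
Dilnoza ∩ Hiro ∩ Wei ∩ Ximena: (none).
Dilnoza ∩ Hiro ∩ Wei ∩ Ximena ∩ Bob: (none).
No common window.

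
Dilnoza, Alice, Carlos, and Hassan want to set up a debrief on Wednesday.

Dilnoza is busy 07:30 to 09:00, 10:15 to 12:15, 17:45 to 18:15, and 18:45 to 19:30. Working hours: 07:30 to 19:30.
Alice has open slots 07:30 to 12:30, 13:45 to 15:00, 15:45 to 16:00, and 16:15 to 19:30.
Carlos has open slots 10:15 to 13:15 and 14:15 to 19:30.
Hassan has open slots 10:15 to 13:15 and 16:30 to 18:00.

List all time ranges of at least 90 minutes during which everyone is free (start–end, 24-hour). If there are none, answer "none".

none

Dilnoza free within 07:30–19:30: 09:00–10:15, 12:15–17:45, 18:15–18:45.
Dilnoza ∩ Alice: 09:00–10:15, 12:15–12:30, 13:45–15:00, 15:45–16:00, 16:15–17:45, 18:15–18:45.
Dilnoza ∩ Alice ∩ Carlos: 12:15–12:30, 14:15–15:00, 15:45–16:00, 16:15–17:45, 18:15–18:45.
Dilnoza ∩ Alice ∩ Carlos ∩ Hassan: 12:15–12:30, 16:30–17:45.
Windows ≥ 90 min: (none).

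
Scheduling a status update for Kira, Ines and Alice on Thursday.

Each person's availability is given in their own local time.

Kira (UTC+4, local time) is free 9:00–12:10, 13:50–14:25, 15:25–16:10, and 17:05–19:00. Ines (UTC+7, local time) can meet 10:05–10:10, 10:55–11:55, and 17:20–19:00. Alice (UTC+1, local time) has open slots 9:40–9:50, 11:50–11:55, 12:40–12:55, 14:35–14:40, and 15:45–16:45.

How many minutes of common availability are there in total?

Kira → UTC: 05:00–08:10, 09:50–10:25, 11:25–12:10, 13:05–15:00.
Ines → UTC: 03:05–03:10, 03:55–04:55, 10:20–12:00.
Alice → UTC: 08:40–08:50, 10:50–10:55, 11:40–11:55, 13:35–13:40, 14:45–15:45.
Kira ∩ Ines: 10:20–10:25, 11:25–12:00.
Kira ∩ Ines ∩ Alice: 11:40–11:55.
Total common minutes: 15.

15 minutes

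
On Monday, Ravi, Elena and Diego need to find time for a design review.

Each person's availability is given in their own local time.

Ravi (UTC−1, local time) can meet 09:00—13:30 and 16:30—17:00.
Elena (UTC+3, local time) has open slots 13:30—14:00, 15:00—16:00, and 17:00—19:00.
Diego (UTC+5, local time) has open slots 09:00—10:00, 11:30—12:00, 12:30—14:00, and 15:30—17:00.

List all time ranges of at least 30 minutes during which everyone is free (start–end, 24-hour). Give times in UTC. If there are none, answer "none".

Ravi → UTC: 10:00–14:30, 17:30–18:00.
Elena → UTC: 10:30–11:00, 12:00–13:00, 14:00–16:00.
Diego → UTC: 04:00–05:00, 06:30–07:00, 07:30–09:00, 10:30–12:00.
Ravi ∩ Elena: 10:30–11:00, 12:00–13:00, 14:00–14:30.
Ravi ∩ Elena ∩ Diego: 10:30–11:00.
Windows ≥ 30 min: 10:30–11:00.

10:30–11:00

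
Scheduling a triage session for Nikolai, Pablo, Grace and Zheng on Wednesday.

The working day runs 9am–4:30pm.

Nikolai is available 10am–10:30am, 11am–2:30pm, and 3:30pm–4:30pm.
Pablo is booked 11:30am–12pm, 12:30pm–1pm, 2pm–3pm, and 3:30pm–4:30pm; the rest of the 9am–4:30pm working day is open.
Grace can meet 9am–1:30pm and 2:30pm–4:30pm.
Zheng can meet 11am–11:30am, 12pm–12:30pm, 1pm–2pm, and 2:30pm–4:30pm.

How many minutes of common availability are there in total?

Pablo free within 09:00–16:30: 09:00–11:30, 12:00–12:30, 13:00–14:00, 15:00–15:30.
Nikolai ∩ Pablo: 10:00–10:30, 11:00–11:30, 12:00–12:30, 13:00–14:00.
Nikolai ∩ Pablo ∩ Grace: 10:00–10:30, 11:00–11:30, 12:00–12:30, 13:00–13:30.
Nikolai ∩ Pablo ∩ Grace ∩ Zheng: 11:00–11:30, 12:00–12:30, 13:00–13:30.
Total common minutes: 30 + 30 + 30 = 90.

90 minutes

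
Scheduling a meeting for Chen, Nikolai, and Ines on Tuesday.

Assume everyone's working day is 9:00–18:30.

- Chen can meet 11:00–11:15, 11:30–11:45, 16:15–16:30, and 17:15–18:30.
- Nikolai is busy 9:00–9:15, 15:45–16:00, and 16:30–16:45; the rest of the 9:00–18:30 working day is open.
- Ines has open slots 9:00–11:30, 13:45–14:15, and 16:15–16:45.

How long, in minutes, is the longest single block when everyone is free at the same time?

Nikolai free within 09:00–18:30: 09:15–15:45, 16:00–16:30, 16:45–18:30.
Chen ∩ Nikolai: 11:00–11:15, 11:30–11:45, 16:15–16:30, 17:15–18:30.
Chen ∩ Nikolai ∩ Ines: 11:00–11:15, 16:15–16:30.
Common window lengths: 15, 15 min; longest is 15.

15 minutes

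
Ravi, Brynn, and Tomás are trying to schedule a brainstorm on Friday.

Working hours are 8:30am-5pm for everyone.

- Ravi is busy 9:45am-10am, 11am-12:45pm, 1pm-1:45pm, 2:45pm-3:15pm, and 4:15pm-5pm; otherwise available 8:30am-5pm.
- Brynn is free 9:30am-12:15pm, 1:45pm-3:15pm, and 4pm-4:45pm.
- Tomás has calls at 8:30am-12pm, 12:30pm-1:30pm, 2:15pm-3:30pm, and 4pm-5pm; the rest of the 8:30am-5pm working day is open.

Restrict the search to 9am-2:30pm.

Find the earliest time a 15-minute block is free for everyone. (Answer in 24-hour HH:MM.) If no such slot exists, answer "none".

13:45

Ravi free within 08:30–17:00: 08:30–09:45, 10:00–11:00, 12:45–13:00, 13:45–14:45, 15:15–16:15.
Tomás free within 08:30–17:00: 12:00–12:30, 13:30–14:15, 15:30–16:00.
Ravi ∩ Brynn: 09:30–09:45, 10:00–11:00, 13:45–14:45, 16:00–16:15.
Ravi ∩ Brynn ∩ Tomás: 13:45–14:15.
Restricted to 09:00–14:30: 13:45–14:15.
Windows ≥ 15 min: 13:45–14:15.
Earliest such window starts at 13:45.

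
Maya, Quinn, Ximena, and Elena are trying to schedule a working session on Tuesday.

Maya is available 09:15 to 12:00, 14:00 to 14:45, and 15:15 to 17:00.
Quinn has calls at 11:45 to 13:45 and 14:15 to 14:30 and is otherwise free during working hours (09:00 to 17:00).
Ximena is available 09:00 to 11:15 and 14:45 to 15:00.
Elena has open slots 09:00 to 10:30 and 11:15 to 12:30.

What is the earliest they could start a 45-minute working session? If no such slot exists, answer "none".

09:15

Quinn free within 09:00–17:00: 09:00–11:45, 13:45–14:15, 14:30–17:00.
Maya ∩ Quinn: 09:15–11:45, 14:00–14:15, 14:30–14:45, 15:15–17:00.
Maya ∩ Quinn ∩ Ximena: 09:15–11:15.
Maya ∩ Quinn ∩ Ximena ∩ Elena: 09:15–10:30.
Windows ≥ 45 min: 09:15–10:30.
Earliest such window starts at 09:15.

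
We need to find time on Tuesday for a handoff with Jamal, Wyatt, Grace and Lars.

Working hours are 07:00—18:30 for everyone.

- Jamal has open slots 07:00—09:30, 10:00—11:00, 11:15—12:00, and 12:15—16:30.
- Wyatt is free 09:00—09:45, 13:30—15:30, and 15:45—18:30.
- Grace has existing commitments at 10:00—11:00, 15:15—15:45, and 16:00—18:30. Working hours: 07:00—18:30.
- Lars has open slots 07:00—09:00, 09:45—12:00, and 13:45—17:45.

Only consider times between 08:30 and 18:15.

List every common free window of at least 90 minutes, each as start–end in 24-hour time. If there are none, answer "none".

Grace free within 07:00–18:30: 07:00–10:00, 11:00–15:15, 15:45–16:00.
Jamal ∩ Wyatt: 09:00–09:30, 13:30–15:30, 15:45–16:30.
Jamal ∩ Wyatt ∩ Grace: 09:00–09:30, 13:30–15:15, 15:45–16:00.
Jamal ∩ Wyatt ∩ Grace ∩ Lars: 13:45–15:15, 15:45–16:00.
Restricted to 08:30–18:15: 13:45–15:15, 15:45–16:00.
Windows ≥ 90 min: 13:45–15:15.

13:45–15:15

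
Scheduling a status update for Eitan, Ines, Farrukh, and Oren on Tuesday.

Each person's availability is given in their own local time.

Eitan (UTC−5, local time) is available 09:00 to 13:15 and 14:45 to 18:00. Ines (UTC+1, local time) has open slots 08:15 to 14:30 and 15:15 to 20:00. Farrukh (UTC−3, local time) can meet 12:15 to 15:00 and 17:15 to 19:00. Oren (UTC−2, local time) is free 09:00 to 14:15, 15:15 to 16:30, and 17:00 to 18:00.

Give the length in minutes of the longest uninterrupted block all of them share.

Eitan → UTC: 14:00–18:15, 19:45–23:00.
Ines → UTC: 07:15–13:30, 14:15–19:00.
Farrukh → UTC: 15:15–18:00, 20:15–22:00.
Oren → UTC: 11:00–16:15, 17:15–18:30, 19:00–20:00.
Eitan ∩ Ines: 14:15–18:15.
Eitan ∩ Ines ∩ Farrukh: 15:15–18:00.
Eitan ∩ Ines ∩ Farrukh ∩ Oren: 15:15–16:15, 17:15–18:00.
Common window lengths: 60, 45 min; longest is 60.

60 minutes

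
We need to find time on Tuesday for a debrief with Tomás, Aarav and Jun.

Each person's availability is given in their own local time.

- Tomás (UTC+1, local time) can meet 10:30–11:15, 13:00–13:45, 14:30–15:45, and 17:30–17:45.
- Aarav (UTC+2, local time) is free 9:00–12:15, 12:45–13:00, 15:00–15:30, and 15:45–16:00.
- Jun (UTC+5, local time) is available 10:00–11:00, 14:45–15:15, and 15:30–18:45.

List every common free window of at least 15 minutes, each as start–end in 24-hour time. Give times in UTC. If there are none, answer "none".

09:45–10:15

Tomás → UTC: 09:30–10:15, 12:00–12:45, 13:30–14:45, 16:30–16:45.
Aarav → UTC: 07:00–10:15, 10:45–11:00, 13:00–13:30, 13:45–14:00.
Jun → UTC: 05:00–06:00, 09:45–10:15, 10:30–13:45.
Tomás ∩ Aarav: 09:30–10:15, 13:45–14:00.
Tomás ∩ Aarav ∩ Jun: 09:45–10:15.
Windows ≥ 15 min: 09:45–10:15.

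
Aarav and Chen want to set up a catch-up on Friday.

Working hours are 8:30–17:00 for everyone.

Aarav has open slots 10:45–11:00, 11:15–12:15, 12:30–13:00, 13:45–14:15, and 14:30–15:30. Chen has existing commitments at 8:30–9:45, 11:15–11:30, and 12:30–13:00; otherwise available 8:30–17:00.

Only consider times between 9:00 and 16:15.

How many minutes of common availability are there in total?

150 minutes

Chen free within 08:30–17:00: 09:45–11:15, 11:30–12:30, 13:00–17:00.
Aarav ∩ Chen: 10:45–11:00, 11:30–12:15, 13:45–14:15, 14:30–15:30.
Restricted to 09:00–16:15: 10:45–11:00, 11:30–12:15, 13:45–14:15, 14:30–15:30.
Total common minutes: 15 + 45 + 30 + 60 = 150.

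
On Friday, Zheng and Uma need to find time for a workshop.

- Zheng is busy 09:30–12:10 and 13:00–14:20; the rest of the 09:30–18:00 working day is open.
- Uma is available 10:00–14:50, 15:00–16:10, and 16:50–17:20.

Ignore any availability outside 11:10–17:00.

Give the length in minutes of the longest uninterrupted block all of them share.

70 minutes

Zheng free within 09:30–18:00: 12:10–13:00, 14:20–18:00.
Zheng ∩ Uma: 12:10–13:00, 14:20–14:50, 15:00–16:10, 16:50–17:20.
Restricted to 11:10–17:00: 12:10–13:00, 14:20–14:50, 15:00–16:10, 16:50–17:00.
Common window lengths: 50, 30, 70, 10 min; longest is 70.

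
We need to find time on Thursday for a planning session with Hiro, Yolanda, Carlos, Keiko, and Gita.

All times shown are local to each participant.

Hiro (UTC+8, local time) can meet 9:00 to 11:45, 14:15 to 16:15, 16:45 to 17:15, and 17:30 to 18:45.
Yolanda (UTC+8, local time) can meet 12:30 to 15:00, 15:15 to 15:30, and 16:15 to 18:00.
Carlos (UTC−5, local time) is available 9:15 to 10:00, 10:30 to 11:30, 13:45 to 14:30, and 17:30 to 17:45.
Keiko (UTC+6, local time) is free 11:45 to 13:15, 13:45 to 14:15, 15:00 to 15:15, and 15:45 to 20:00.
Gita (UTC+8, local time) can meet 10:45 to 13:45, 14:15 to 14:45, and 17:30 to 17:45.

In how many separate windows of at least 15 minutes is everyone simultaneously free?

Hiro → UTC: 01:00–03:45, 06:15–08:15, 08:45–09:15, 09:30–10:45.
Yolanda → UTC: 04:30–07:00, 07:15–07:30, 08:15–10:00.
Carlos → UTC: 14:15–15:00, 15:30–16:30, 18:45–19:30, 22:30–22:45.
Keiko → UTC: 05:45–07:15, 07:45–08:15, 09:00–09:15, 09:45–14:00.
Gita → UTC: 02:45–05:45, 06:15–06:45, 09:30–09:45.
Hiro ∩ Yolanda: 06:15–07:00, 07:15–07:30, 08:45–09:15, 09:30–10:00.
Hiro ∩ Yolanda ∩ Carlos: (none).
Hiro ∩ Yolanda ∩ Carlos ∩ Keiko: (none).
Hiro ∩ Yolanda ∩ Carlos ∩ Keiko ∩ Gita: (none).
Windows ≥ 15 min: (none).
That's 0 windows.

0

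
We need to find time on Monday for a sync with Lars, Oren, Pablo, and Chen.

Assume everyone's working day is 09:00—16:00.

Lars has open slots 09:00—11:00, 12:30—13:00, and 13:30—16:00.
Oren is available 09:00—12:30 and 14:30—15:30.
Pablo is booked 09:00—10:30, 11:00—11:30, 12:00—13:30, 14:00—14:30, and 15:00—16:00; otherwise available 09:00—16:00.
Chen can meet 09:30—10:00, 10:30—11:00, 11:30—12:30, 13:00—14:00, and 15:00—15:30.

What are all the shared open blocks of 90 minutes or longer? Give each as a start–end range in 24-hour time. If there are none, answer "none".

none

Pablo free within 09:00–16:00: 10:30–11:00, 11:30–12:00, 13:30–14:00, 14:30–15:00.
Lars ∩ Oren: 09:00–11:00, 14:30–15:30.
Lars ∩ Oren ∩ Pablo: 10:30–11:00, 14:30–15:00.
Lars ∩ Oren ∩ Pablo ∩ Chen: 10:30–11:00.
Windows ≥ 90 min: (none).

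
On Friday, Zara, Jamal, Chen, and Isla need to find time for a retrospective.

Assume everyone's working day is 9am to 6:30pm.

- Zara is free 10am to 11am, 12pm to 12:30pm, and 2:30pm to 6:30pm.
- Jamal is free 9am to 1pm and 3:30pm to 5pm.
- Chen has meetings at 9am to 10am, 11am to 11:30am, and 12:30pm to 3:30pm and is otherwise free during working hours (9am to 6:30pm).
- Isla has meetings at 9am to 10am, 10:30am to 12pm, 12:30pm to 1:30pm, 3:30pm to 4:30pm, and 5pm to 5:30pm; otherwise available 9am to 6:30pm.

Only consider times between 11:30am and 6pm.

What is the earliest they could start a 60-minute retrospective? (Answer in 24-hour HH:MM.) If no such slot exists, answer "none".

none

Chen free within 09:00–18:30: 10:00–11:00, 11:30–12:30, 15:30–18:30.
Isla free within 09:00–18:30: 10:00–10:30, 12:00–12:30, 13:30–15:30, 16:30–17:00, 17:30–18:30.
Zara ∩ Jamal: 10:00–11:00, 12:00–12:30, 15:30–17:00.
Zara ∩ Jamal ∩ Chen: 10:00–11:00, 12:00–12:30, 15:30–17:00.
Zara ∩ Jamal ∩ Chen ∩ Isla: 10:00–10:30, 12:00–12:30, 16:30–17:00.
Restricted to 11:30–18:00: 12:00–12:30, 16:30–17:00.
Windows ≥ 60 min: (none).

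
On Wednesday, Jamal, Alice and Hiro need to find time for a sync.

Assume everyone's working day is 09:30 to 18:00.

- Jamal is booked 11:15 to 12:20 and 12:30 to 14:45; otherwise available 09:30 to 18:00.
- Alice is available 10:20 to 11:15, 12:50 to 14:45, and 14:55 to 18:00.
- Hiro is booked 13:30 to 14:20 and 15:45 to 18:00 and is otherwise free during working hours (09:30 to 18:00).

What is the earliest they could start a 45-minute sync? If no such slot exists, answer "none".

10:20

Jamal free within 09:30–18:00: 09:30–11:15, 12:20–12:30, 14:45–18:00.
Hiro free within 09:30–18:00: 09:30–13:30, 14:20–15:45.
Jamal ∩ Alice: 10:20–11:15, 14:55–18:00.
Jamal ∩ Alice ∩ Hiro: 10:20–11:15, 14:55–15:45.
Windows ≥ 45 min: 10:20–11:15, 14:55–15:45.
Earliest such window starts at 10:20.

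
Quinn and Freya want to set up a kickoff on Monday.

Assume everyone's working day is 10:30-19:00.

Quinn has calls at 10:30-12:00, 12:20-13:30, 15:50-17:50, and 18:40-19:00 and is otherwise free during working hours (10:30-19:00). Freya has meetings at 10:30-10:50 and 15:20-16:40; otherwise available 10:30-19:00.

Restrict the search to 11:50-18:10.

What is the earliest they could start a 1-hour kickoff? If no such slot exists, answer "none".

13:30

Quinn free within 10:30–19:00: 12:00–12:20, 13:30–15:50, 17:50–18:40.
Freya free within 10:30–19:00: 10:50–15:20, 16:40–19:00.
Quinn ∩ Freya: 12:00–12:20, 13:30–15:20, 17:50–18:40.
Restricted to 11:50–18:10: 12:00–12:20, 13:30–15:20, 17:50–18:10.
Windows ≥ 60 min: 13:30–15:20.
Earliest such window starts at 13:30.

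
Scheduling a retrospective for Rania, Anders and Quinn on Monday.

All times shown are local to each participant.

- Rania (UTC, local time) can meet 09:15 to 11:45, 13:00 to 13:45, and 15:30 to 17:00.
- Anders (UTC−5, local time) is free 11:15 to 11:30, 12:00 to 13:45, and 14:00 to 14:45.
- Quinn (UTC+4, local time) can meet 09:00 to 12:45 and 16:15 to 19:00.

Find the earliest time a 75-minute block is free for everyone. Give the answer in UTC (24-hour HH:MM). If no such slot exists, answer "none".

Rania → UTC: 09:15–11:45, 13:00–13:45, 15:30–17:00.
Anders → UTC: 16:15–16:30, 17:00–18:45, 19:00–19:45.
Quinn → UTC: 05:00–08:45, 12:15–15:00.
Rania ∩ Anders: 16:15–16:30.
Rania ∩ Anders ∩ Quinn: (none).
Windows ≥ 75 min: (none).

none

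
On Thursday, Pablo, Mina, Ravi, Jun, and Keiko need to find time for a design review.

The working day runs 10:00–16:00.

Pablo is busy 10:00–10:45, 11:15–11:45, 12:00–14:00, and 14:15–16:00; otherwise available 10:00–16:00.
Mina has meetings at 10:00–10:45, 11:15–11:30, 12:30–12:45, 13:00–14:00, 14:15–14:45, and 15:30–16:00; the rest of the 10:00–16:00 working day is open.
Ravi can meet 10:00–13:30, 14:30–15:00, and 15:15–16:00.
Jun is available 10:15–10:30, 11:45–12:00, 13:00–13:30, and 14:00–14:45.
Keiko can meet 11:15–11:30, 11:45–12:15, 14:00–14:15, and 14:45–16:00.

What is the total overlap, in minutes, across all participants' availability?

15 minutes

Pablo free within 10:00–16:00: 10:45–11:15, 11:45–12:00, 14:00–14:15.
Mina free within 10:00–16:00: 10:45–11:15, 11:30–12:30, 12:45–13:00, 14:00–14:15, 14:45–15:30.
Pablo ∩ Mina: 10:45–11:15, 11:45–12:00, 14:00–14:15.
Pablo ∩ Mina ∩ Ravi: 10:45–11:15, 11:45–12:00.
Pablo ∩ Mina ∩ Ravi ∩ Jun: 11:45–12:00.
Pablo ∩ Mina ∩ Ravi ∩ Jun ∩ Keiko: 11:45–12:00.
Total common minutes: 15.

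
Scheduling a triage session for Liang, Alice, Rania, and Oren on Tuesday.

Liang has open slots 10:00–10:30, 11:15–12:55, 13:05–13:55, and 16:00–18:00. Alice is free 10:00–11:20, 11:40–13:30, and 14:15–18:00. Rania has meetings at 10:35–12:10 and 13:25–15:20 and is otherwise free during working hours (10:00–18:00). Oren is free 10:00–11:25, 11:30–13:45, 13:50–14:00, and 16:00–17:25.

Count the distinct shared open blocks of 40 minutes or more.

2

Rania free within 10:00–18:00: 10:00–10:35, 12:10–13:25, 15:20–18:00.
Liang ∩ Alice: 10:00–10:30, 11:15–11:20, 11:40–12:55, 13:05–13:30, 16:00–18:00.
Liang ∩ Alice ∩ Rania: 10:00–10:30, 12:10–12:55, 13:05–13:25, 16:00–18:00.
Liang ∩ Alice ∩ Rania ∩ Oren: 10:00–10:30, 12:10–12:55, 13:05–13:25, 16:00–17:25.
Windows ≥ 40 min: 12:10–12:55, 16:00–17:25.
That's 2 windows.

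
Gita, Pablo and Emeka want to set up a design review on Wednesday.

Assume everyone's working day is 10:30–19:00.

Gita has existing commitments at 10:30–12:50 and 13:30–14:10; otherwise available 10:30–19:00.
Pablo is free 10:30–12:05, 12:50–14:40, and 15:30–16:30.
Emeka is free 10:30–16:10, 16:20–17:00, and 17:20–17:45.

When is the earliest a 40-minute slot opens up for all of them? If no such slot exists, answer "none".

12:50

Gita free within 10:30–19:00: 12:50–13:30, 14:10–19:00.
Gita ∩ Pablo: 12:50–13:30, 14:10–14:40, 15:30–16:30.
Gita ∩ Pablo ∩ Emeka: 12:50–13:30, 14:10–14:40, 15:30–16:10, 16:20–16:30.
Windows ≥ 40 min: 12:50–13:30, 15:30–16:10.
Earliest such window starts at 12:50.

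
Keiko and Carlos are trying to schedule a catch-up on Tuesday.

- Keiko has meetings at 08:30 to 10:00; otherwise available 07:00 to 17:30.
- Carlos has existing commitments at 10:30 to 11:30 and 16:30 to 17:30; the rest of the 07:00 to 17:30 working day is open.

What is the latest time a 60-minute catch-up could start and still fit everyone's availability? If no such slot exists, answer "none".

15:30

Keiko free within 07:00–17:30: 07:00–08:30, 10:00–17:30.
Carlos free within 07:00–17:30: 07:00–10:30, 11:30–16:30.
Keiko ∩ Carlos: 07:00–08:30, 10:00–10:30, 11:30–16:30.
Windows ≥ 60 min: 07:00–08:30, 11:30–16:30.
Latest start in the last window 11:30–16:30 is 16:30 − 60 min = 15:30.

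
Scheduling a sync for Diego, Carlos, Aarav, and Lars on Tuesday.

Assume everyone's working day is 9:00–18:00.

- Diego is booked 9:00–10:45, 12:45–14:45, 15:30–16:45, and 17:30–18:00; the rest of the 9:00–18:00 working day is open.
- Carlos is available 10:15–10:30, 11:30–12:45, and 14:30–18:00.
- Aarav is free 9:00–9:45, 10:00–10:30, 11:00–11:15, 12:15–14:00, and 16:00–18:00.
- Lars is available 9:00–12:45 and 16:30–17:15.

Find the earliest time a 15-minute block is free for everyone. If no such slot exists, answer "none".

12:15

Diego free within 09:00–18:00: 10:45–12:45, 14:45–15:30, 16:45–17:30.
Diego ∩ Carlos: 11:30–12:45, 14:45–15:30, 16:45–17:30.
Diego ∩ Carlos ∩ Aarav: 12:15–12:45, 16:45–17:30.
Diego ∩ Carlos ∩ Aarav ∩ Lars: 12:15–12:45, 16:45–17:15.
Windows ≥ 15 min: 12:15–12:45, 16:45–17:15.
Earliest such window starts at 12:15.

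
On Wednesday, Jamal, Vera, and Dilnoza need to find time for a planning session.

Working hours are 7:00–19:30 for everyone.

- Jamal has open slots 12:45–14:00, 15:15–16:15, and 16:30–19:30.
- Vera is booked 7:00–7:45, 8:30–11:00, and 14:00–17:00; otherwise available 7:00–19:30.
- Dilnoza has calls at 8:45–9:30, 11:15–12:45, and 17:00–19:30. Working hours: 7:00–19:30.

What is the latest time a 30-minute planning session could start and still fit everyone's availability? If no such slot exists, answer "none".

Vera free within 07:00–19:30: 07:45–08:30, 11:00–14:00, 17:00–19:30.
Dilnoza free within 07:00–19:30: 07:00–08:45, 09:30–11:15, 12:45–17:00.
Jamal ∩ Vera: 12:45–14:00, 17:00–19:30.
Jamal ∩ Vera ∩ Dilnoza: 12:45–14:00.
Windows ≥ 30 min: 12:45–14:00.
Latest start in the last window 12:45–14:00 is 14:00 − 30 min = 13:30.

13:30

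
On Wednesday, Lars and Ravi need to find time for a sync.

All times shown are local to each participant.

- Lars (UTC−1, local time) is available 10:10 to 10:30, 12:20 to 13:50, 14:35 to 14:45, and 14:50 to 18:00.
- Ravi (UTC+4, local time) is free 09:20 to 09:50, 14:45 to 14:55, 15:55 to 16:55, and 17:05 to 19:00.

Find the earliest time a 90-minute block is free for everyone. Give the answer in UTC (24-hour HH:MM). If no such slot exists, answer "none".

Lars → UTC: 11:10–11:30, 13:20–14:50, 15:35–15:45, 15:50–19:00.
Ravi → UTC: 05:20–05:50, 10:45–10:55, 11:55–12:55, 13:05–15:00.
Lars ∩ Ravi: 13:20–14:50.
Windows ≥ 90 min: 13:20–14:50.
Earliest such window starts at 13:20.

13:20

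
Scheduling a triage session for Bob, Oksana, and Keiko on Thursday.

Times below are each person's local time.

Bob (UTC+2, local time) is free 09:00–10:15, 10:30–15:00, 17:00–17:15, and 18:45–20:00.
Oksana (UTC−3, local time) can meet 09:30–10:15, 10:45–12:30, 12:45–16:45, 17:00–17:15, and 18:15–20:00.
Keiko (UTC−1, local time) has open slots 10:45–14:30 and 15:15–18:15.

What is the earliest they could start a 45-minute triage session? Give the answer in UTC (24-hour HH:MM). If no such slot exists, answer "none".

16:45

Bob → UTC: 07:00–08:15, 08:30–13:00, 15:00–15:15, 16:45–18:00.
Oksana → UTC: 12:30–13:15, 13:45–15:30, 15:45–19:45, 20:00–20:15, 21:15–23:00.
Keiko → UTC: 11:45–15:30, 16:15–19:15.
Bob ∩ Oksana: 12:30–13:00, 15:00–15:15, 16:45–18:00.
Bob ∩ Oksana ∩ Keiko: 12:30–13:00, 15:00–15:15, 16:45–18:00.
Windows ≥ 45 min: 16:45–18:00.
Earliest such window starts at 16:45.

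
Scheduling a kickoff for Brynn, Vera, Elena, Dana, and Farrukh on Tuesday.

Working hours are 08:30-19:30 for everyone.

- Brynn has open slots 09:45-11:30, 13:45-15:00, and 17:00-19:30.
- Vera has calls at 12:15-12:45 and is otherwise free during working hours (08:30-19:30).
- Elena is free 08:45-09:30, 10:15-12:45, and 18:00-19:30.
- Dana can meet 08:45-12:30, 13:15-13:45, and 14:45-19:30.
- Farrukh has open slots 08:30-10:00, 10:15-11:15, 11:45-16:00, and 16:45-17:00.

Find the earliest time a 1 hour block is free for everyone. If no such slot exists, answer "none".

Vera free within 08:30–19:30: 08:30–12:15, 12:45–19:30.
Brynn ∩ Vera: 09:45–11:30, 13:45–15:00, 17:00–19:30.
Brynn ∩ Vera ∩ Elena: 10:15–11:30, 18:00–19:30.
Brynn ∩ Vera ∩ Elena ∩ Dana: 10:15–11:30, 18:00–19:30.
Brynn ∩ Vera ∩ Elena ∩ Dana ∩ Farrukh: 10:15–11:15.
Windows ≥ 60 min: 10:15–11:15.
Earliest such window starts at 10:15.

10:15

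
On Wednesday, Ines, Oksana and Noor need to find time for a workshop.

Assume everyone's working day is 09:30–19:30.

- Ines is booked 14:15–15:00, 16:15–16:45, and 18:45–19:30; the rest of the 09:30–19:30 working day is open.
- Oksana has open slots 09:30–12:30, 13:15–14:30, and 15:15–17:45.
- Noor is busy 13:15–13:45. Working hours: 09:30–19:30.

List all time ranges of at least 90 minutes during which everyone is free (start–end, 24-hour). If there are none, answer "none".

Ines free within 09:30–19:30: 09:30–14:15, 15:00–16:15, 16:45–18:45.
Noor free within 09:30–19:30: 09:30–13:15, 13:45–19:30.
Ines ∩ Oksana: 09:30–12:30, 13:15–14:15, 15:15–16:15, 16:45–17:45.
Ines ∩ Oksana ∩ Noor: 09:30–12:30, 13:45–14:15, 15:15–16:15, 16:45–17:45.
Windows ≥ 90 min: 09:30–12:30.

09:30–12:30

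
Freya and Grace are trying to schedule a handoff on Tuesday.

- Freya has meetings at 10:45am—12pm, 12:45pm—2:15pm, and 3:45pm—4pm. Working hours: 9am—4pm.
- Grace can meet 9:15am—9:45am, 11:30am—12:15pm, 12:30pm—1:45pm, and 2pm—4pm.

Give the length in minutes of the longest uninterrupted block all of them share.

90 minutes

Freya free within 09:00–16:00: 09:00–10:45, 12:00–12:45, 14:15–15:45.
Freya ∩ Grace: 09:15–09:45, 12:00–12:15, 12:30–12:45, 14:15–15:45.
Common window lengths: 30, 15, 15, 90 min; longest is 90.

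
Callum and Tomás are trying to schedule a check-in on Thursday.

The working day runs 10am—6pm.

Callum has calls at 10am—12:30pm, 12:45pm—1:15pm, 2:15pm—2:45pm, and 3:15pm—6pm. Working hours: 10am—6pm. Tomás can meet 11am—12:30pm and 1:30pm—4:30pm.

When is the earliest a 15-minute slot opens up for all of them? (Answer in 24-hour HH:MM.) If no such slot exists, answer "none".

Callum free within 10:00–18:00: 12:30–12:45, 13:15–14:15, 14:45–15:15.
Callum ∩ Tomás: 13:30–14:15, 14:45–15:15.
Windows ≥ 15 min: 13:30–14:15, 14:45–15:15.
Earliest such window starts at 13:30.

13:30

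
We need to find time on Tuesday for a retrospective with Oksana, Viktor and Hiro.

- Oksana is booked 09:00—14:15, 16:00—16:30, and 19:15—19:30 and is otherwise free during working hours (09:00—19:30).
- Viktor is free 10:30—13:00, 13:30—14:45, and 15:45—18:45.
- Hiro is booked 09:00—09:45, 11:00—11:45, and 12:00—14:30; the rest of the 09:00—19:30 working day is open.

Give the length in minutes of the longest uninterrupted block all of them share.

Oksana free within 09:00–19:30: 14:15–16:00, 16:30–19:15.
Hiro free within 09:00–19:30: 09:45–11:00, 11:45–12:00, 14:30–19:30.
Oksana ∩ Viktor: 14:15–14:45, 15:45–16:00, 16:30–18:45.
Oksana ∩ Viktor ∩ Hiro: 14:30–14:45, 15:45–16:00, 16:30–18:45.
Common window lengths: 15, 15, 135 min; longest is 135.

135 minutes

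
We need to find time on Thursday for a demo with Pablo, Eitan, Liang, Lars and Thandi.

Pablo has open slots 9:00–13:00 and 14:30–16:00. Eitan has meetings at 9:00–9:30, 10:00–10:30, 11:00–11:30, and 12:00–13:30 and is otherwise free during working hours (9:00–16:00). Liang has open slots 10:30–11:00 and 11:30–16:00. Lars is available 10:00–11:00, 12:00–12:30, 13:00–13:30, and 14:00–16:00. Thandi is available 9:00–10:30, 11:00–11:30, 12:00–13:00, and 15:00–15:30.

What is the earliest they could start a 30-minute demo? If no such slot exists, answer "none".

Eitan free within 09:00–16:00: 09:30–10:00, 10:30–11:00, 11:30–12:00, 13:30–16:00.
Pablo ∩ Eitan: 09:30–10:00, 10:30–11:00, 11:30–12:00, 14:30–16:00.
Pablo ∩ Eitan ∩ Liang: 10:30–11:00, 11:30–12:00, 14:30–16:00.
Pablo ∩ Eitan ∩ Liang ∩ Lars: 10:30–11:00, 14:30–16:00.
Pablo ∩ Eitan ∩ Liang ∩ Lars ∩ Thandi: 15:00–15:30.
Windows ≥ 30 min: 15:00–15:30.
Earliest such window starts at 15:00.

15:00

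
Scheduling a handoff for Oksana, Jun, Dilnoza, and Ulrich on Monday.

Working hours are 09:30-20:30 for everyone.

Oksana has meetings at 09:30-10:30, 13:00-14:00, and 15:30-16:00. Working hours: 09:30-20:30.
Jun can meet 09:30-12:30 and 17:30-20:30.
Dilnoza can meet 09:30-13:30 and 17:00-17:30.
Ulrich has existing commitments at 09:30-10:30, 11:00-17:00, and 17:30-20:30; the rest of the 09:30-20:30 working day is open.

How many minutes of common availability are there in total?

30 minutes

Oksana free within 09:30–20:30: 10:30–13:00, 14:00–15:30, 16:00–20:30.
Ulrich free within 09:30–20:30: 10:30–11:00, 17:00–17:30.
Oksana ∩ Jun: 10:30–12:30, 17:30–20:30.
Oksana ∩ Jun ∩ Dilnoza: 10:30–12:30.
Oksana ∩ Jun ∩ Dilnoza ∩ Ulrich: 10:30–11:00.
Total common minutes: 30.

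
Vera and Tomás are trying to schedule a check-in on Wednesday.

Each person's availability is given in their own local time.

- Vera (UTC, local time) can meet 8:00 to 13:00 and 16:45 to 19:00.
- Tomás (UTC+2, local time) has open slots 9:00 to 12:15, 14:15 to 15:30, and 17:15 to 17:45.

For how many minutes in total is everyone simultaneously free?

180 minutes

Vera → UTC: 08:00–13:00, 16:45–19:00.
Tomás → UTC: 07:00–10:15, 12:15–13:30, 15:15–15:45.
Vera ∩ Tomás: 08:00–10:15, 12:15–13:00.
Total common minutes: 135 + 45 = 180.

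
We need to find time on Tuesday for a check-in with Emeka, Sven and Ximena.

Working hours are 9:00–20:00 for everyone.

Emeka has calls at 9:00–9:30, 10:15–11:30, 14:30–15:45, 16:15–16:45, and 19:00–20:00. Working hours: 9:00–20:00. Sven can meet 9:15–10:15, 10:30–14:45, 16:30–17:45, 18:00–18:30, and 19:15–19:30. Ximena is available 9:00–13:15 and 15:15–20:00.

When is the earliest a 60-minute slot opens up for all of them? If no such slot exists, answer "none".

11:30

Emeka free within 09:00–20:00: 09:30–10:15, 11:30–14:30, 15:45–16:15, 16:45–19:00.
Emeka ∩ Sven: 09:30–10:15, 11:30–14:30, 16:45–17:45, 18:00–18:30.
Emeka ∩ Sven ∩ Ximena: 09:30–10:15, 11:30–13:15, 16:45–17:45, 18:00–18:30.
Windows ≥ 60 min: 11:30–13:15, 16:45–17:45.
Earliest such window starts at 11:30.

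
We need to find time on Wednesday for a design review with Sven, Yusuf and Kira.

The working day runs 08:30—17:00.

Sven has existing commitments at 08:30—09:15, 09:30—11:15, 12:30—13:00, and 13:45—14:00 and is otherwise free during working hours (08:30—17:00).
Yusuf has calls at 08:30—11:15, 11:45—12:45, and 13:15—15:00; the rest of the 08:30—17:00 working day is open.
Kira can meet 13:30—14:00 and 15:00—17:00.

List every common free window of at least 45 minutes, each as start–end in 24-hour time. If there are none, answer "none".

Sven free within 08:30–17:00: 09:15–09:30, 11:15–12:30, 13:00–13:45, 14:00–17:00.
Yusuf free within 08:30–17:00: 11:15–11:45, 12:45–13:15, 15:00–17:00.
Sven ∩ Yusuf: 11:15–11:45, 13:00–13:15, 15:00–17:00.
Sven ∩ Yusuf ∩ Kira: 15:00–17:00.
Windows ≥ 45 min: 15:00–17:00.

15:00–17:00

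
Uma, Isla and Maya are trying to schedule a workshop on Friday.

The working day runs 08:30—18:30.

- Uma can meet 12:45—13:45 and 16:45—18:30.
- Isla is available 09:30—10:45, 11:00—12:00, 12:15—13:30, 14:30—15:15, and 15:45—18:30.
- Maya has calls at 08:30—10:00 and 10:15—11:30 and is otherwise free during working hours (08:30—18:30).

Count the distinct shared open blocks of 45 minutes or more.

Maya free within 08:30–18:30: 10:00–10:15, 11:30–18:30.
Uma ∩ Isla: 12:45–13:30, 16:45–18:30.
Uma ∩ Isla ∩ Maya: 12:45–13:30, 16:45–18:30.
Windows ≥ 45 min: 12:45–13:30, 16:45–18:30.
That's 2 windows.

2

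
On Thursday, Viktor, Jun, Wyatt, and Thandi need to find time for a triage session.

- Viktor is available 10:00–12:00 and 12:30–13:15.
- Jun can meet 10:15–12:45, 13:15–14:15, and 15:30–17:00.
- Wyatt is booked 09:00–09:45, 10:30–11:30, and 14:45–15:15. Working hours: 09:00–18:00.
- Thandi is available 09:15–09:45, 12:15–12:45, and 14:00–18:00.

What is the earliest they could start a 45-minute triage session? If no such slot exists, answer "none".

none

Wyatt free within 09:00–18:00: 09:45–10:30, 11:30–14:45, 15:15–18:00.
Viktor ∩ Jun: 10:15–12:00, 12:30–12:45.
Viktor ∩ Jun ∩ Wyatt: 10:15–10:30, 11:30–12:00, 12:30–12:45.
Viktor ∩ Jun ∩ Wyatt ∩ Thandi: 12:30–12:45.
Windows ≥ 45 min: (none).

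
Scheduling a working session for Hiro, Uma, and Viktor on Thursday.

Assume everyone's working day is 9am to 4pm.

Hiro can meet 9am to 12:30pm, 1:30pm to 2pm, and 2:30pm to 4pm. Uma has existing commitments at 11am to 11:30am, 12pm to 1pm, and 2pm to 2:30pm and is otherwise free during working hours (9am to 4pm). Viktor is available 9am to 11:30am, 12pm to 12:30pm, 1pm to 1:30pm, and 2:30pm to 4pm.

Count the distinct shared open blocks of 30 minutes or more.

2

Uma free within 09:00–16:00: 09:00–11:00, 11:30–12:00, 13:00–14:00, 14:30–16:00.
Hiro ∩ Uma: 09:00–11:00, 11:30–12:00, 13:30–14:00, 14:30–16:00.
Hiro ∩ Uma ∩ Viktor: 09:00–11:00, 14:30–16:00.
Windows ≥ 30 min: 09:00–11:00, 14:30–16:00.
That's 2 windows.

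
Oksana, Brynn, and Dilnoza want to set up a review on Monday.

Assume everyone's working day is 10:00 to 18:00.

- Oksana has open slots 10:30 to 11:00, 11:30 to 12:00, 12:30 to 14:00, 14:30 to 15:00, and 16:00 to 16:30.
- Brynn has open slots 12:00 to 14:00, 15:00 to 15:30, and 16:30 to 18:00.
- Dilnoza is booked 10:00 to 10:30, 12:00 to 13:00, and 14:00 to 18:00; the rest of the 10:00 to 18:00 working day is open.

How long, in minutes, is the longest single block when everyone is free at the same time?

Dilnoza free within 10:00–18:00: 10:30–12:00, 13:00–14:00.
Oksana ∩ Brynn: 12:30–14:00.
Oksana ∩ Brynn ∩ Dilnoza: 13:00–14:00.
Single common window of 60 minutes.

60 minutes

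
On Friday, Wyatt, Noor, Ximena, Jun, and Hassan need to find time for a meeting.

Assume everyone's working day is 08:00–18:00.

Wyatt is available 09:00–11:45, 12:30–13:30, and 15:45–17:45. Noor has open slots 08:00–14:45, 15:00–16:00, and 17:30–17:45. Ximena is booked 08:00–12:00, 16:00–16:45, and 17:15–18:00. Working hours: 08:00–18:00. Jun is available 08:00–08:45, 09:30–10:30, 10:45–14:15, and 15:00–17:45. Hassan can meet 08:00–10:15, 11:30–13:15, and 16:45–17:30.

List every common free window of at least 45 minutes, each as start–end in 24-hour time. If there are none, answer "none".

12:30–13:15

Ximena free within 08:00–18:00: 12:00–16:00, 16:45–17:15.
Wyatt ∩ Noor: 09:00–11:45, 12:30–13:30, 15:45–16:00, 17:30–17:45.
Wyatt ∩ Noor ∩ Ximena: 12:30–13:30, 15:45–16:00.
Wyatt ∩ Noor ∩ Ximena ∩ Jun: 12:30–13:30, 15:45–16:00.
Wyatt ∩ Noor ∩ Ximena ∩ Jun ∩ Hassan: 12:30–13:15.
Windows ≥ 45 min: 12:30–13:15.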